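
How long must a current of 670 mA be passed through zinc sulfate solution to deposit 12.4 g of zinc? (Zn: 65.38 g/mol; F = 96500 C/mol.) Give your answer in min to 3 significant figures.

911 min

n(Zn) = 12.4 / 65.38 = 0.1897 mol
Zn²⁺ + 2e⁻ → Zn, so n(e⁻) = 2 × 0.1897 = 0.3794 mol
Q = 0.3794 × 96500 = 36610 C
t = Q / I = 36610 / 0.670 = 54640 s = 911 min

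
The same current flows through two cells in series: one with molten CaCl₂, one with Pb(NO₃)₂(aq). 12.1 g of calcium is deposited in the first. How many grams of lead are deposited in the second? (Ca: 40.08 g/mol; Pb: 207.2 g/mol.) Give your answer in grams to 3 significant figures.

62.6 g

n(Ca) = 12.1 / 40.08 = 0.3019 mol
Ca²⁺ + 2e⁻ → Ca, so n(e⁻) = 2 × 0.3019 = 0.6038 mol
The cells are in series, so the same charge (and hence the same n(e⁻) = 0.6038 mol) passes through both.
Pb²⁺ + 2e⁻ → Pb, so n(Pb) = 0.6038 / 2 = 0.3019 mol
m(Pb) = 0.3019 × 207.2 = 62.6 g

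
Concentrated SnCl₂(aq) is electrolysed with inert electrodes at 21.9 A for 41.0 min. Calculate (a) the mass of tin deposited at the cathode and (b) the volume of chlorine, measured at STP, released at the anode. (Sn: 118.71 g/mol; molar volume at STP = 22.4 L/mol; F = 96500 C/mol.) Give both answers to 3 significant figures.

33.1 g Sn; 6.25 L Cl₂

Q = 21.9 × 2460 = 53870 C; n(e⁻) = 53870 / 96500 = 0.5582 mol
Cathode: Sn²⁺ + 2e⁻ → Sn → n(Sn) = 0.5582/2 = 0.2791 mol → 33.1 g
Anode: 2Cl⁻ → Cl₂ + 2e⁻ → n(Cl₂) = 0.5582/2 = 0.2791 mol → 6.25 L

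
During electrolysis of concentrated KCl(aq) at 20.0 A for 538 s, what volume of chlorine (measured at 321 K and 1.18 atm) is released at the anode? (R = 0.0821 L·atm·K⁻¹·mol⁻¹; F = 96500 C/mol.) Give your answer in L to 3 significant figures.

Q = 20.0 A × 538 s = 10760 C
Moles of electrons = 10760 / 96500 = 0.1115 mol
2Cl⁻ → Cl₂ + 2e⁻, so n(Cl₂) = 0.1115 / 2 = 0.05575 mol
V = nRT/P = 0.05575 × 0.0821 × 321 / 1.18 = 1.245 L

1.25 L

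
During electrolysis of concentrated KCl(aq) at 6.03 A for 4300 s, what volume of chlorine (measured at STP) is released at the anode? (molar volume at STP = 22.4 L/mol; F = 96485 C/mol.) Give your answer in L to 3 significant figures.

3.01 L

Q = 6.03 A × 4300 s = 25930 C
Moles of electrons = 25930 / 96485 = 0.2687 mol
2Cl⁻ → Cl₂ + 2e⁻, so n(Cl₂) = 0.2687 / 2 = 0.1344 mol
V = 0.1344 × 22.4 = 3.011 L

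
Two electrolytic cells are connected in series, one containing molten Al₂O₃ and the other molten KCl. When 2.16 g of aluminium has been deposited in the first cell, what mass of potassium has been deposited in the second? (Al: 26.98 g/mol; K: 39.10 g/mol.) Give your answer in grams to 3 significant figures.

9.39 g

n(Al) = 2.16 / 26.98 = 0.08006 mol
Al³⁺ + 3e⁻ → Al, so n(e⁻) = 3 × 0.08006 = 0.2402 mol
Same current for the same time ⇒ same n(e⁻) = 0.2402 mol in both cells.
K⁺ + e⁻ → K, so n(K) = 0.2402 mol
m(K) = 0.2402 × 39.10 = 9.39 g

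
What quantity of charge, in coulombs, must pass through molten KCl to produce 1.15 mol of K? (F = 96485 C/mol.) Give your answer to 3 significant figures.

1.11×10^5 C

K⁺ + e⁻ → K, so n(e⁻) = 1 × 1.15 = 1.150 mol
Q = 1.150 × 96485 = 1.110×10^5 C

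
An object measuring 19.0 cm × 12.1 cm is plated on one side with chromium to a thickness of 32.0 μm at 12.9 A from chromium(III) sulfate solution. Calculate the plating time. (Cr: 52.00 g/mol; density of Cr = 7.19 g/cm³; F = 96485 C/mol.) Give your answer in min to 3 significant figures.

Plated area = 19.0 × 12.1 = 229.9 cm²
Volume = 229.9 × 32.0×10⁻⁴ cm = 0.7357 cm³
m(Cr) = 0.7357 × 7.19 = 5.290 g
n(Cr) = 5.290 / 52.00 = 0.1017 mol; n(e⁻) = 3 × 0.1017 = 0.3051 mol
Q = 0.3051 × 96485 = 29440 C
t = 29440 / 12.9 = 2282 s = 38.0 min

38.0 min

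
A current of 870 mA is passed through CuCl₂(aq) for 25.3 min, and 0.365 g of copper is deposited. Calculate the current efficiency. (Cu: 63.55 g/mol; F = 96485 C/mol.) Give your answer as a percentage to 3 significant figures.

83.9%

Q = 0.870 × 1518 = 1321 C
n(e⁻) = 1321 / 96485 = 0.01369 mol
Cu²⁺ + 2e⁻ → Cu, so theoretical n(Cu) = 0.006845 mol → 0.4350 g
Efficiency = 0.365 / 0.4350 = 0.8391 = 83.9%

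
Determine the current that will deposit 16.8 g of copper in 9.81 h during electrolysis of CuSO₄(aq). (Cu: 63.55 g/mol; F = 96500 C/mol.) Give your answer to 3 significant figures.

n(Cu) = 16.8 / 63.55 = 0.2644 mol
Cu²⁺ + 2e⁻ → Cu, so n(e⁻) = 2 × 0.2644 = 0.5288 mol
Q = 0.5288 × 96500 = 51030 C
I = Q / t = 51030 / 35316 s = 1.44 A

1.44 A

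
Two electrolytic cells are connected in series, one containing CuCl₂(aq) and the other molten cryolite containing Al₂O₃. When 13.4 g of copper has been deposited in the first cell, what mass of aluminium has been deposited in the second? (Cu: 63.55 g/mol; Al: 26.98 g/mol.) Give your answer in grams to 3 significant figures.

n(Cu) = 13.4 / 63.55 = 0.2109 mol
Cu²⁺ + 2e⁻ → Cu, so n(e⁻) = 2 × 0.2109 = 0.4218 mol
Since the cells are in series, n(e⁻) in the Al cell is also 0.4218 mol.
Al³⁺ + 3e⁻ → Al, so n(Al) = 0.4218 / 3 = 0.1406 mol
m(Al) = 0.1406 × 26.98 = 3.79 g

3.79 g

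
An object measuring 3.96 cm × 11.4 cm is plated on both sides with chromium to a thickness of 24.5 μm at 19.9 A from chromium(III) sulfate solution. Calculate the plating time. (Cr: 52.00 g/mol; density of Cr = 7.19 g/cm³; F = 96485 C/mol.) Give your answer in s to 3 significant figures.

Plated area = 2 × 3.96 × 11.4 = 90.29 cm²
Volume = 90.29 × 24.5×10⁻⁴ cm = 0.2212 cm³
m(Cr) = 0.2212 × 7.19 = 1.590 g
n(Cr) = 1.590 / 52.00 = 0.03058 mol; n(e⁻) = 3 × 0.03058 = 0.09174 mol
Q = 0.09174 × 96485 = 8852 C
t = 8852 / 19.9 = 444.8 s

445 s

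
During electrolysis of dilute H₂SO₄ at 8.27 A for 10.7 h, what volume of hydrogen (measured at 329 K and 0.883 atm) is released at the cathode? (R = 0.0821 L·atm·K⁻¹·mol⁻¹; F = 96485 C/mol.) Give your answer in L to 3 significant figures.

50.5 L

Q = It = 8.27 × 38520 = 3.186×10^5 C
n(e⁻) = 3.186×10^5 / 96485 = 3.302 mol
2H⁺ + 2e⁻ → H₂, so n(H₂) = 3.302 / 2 = 1.651 mol
V = nRT/P = 1.651 × 0.0821 × 329 / 0.883 = 50.50 L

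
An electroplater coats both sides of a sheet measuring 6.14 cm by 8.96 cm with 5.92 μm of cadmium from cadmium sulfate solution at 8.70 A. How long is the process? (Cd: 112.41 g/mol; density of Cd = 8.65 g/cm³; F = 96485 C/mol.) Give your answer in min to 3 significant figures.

1.85 min

Plated area = 2 × 6.14 × 8.96 = 110.0 cm²
Volume = 110.0 × 5.92×10⁻⁴ cm = 0.06512 cm³
m(Cd) = 0.06512 × 8.65 = 0.5633 g
n(Cd) = 0.5633 / 112.41 = 0.005011 mol; n(e⁻) = 2 × 0.005011 = 0.01002 mol
Q = 0.01002 × 96485 = 966.8 C
t = 966.8 / 8.70 = 111.1 s = 1.85 min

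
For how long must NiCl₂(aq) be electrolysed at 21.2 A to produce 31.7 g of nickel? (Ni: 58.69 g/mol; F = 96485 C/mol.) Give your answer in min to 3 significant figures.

81.9 min

n(Ni) = 31.7 / 58.69 = 0.5401 mol
Ni²⁺ + 2e⁻ → Ni, so n(e⁻) = 2 × 0.5401 = 1.080 mol
Q = 1.080 × 96485 = 1.042×10^5 C
t = Q / I = 1.042×10^5 / 21.2 = 4915 s = 81.9 min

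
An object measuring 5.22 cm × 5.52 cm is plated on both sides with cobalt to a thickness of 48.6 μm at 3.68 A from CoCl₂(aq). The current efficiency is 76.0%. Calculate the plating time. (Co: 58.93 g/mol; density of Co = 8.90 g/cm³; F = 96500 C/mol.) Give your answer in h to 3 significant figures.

Plated area = 2 × 5.22 × 5.52 = 57.63 cm²
Volume = 57.63 × 48.6×10⁻⁴ cm = 0.2801 cm³
m(Co) = 0.2801 × 8.90 = 2.493 g
n(Co) = 2.493 / 58.93 = 0.04230 mol; n(e⁻) = 2 × 0.04230 = 0.08460 mol
Q = 0.08460 × 96500 / 0.760 = 10740 C
t = 10740 / 3.68 = 2918 s = 0.811 h

0.811 h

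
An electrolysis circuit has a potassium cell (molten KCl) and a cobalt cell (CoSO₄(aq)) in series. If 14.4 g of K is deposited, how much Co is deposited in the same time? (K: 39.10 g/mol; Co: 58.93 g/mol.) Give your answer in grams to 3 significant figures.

n(K) = 14.4 / 39.10 = 0.3683 mol
K⁺ + e⁻ → K, so n(e⁻) = 0.3683 mol
Since the cells are in series, n(e⁻) in the Co cell is also 0.3683 mol.
Co²⁺ + 2e⁻ → Co, so n(Co) = 0.3683 / 2 = 0.1842 mol
m(Co) = 0.1842 × 58.93 = 10.9 g

10.9 g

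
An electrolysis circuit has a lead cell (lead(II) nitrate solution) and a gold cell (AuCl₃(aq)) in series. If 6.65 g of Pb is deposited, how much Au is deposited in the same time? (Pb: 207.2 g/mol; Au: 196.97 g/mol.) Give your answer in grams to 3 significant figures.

n(Pb) = 6.65 / 207.2 = 0.03209 mol
Pb²⁺ + 2e⁻ → Pb, so n(e⁻) = 2 × 0.03209 = 0.06418 mol
In series, the same 0.06418 mol of electrons flows through the second cell.
Au³⁺ + 3e⁻ → Au, so n(Au) = 0.06418 / 3 = 0.02139 mol
m(Au) = 0.02139 × 196.97 = 4.21 g

4.21 g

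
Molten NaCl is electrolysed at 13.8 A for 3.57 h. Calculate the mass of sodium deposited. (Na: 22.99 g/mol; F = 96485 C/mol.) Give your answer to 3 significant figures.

42.3 g

Q = It = 13.8 × 12852 = 1.774×10^5 C
Moles of electrons = 1.774×10^5 / 96485 = 1.839 mol
Na⁺ + e⁻ → Na, so n(Na) = 1.839 mol
m = 1.839 × 22.99 = 42.3 g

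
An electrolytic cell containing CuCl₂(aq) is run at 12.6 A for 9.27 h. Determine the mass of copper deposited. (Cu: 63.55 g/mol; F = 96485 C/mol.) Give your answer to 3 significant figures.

138 g

Q = It = 12.6 × 33372 = 4.205×10^5 C
n(e⁻) = Q/F = 4.205×10^5/96485 = 4.358 mol
Cu²⁺ + 2e⁻ → Cu, so n(Cu) = 4.358 / 2 = 2.179 mol
m = 2.179 × 63.55 = 138 g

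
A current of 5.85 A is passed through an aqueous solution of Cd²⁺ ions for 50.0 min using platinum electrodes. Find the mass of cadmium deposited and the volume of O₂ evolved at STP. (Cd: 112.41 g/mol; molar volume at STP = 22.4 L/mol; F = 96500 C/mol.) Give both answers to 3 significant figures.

10.2 g Cd; 1.02 L O₂

Q = 5.85 × 3000 = 17550 C; n(e⁻) = 17550 / 96500 = 0.1819 mol
Cathode: Cd²⁺ + 2e⁻ → Cd → n(Cd) = 0.1819/2 = 0.09095 mol → 10.2 g
Anode: 2H₂O → O₂ + 4H⁺ + 4e⁻ → n(O₂) = 0.1819/4 = 0.04548 mol → 1.02 L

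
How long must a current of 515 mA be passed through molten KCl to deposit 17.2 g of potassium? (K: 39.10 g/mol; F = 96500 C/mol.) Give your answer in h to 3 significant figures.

n(K) = 17.2 / 39.10 = 0.4399 mol
K⁺ + e⁻ → K, so n(e⁻) = 0.4399 mol
Q = 0.4399 × 96500 = 42450 C
t = Q / I = 42450 / 0.515 = 82430 s = 22.9 h

22.9 h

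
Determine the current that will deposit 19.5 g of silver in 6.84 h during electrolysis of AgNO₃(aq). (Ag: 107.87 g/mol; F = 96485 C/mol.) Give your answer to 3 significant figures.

n(Ag) = 19.5 / 107.87 = 0.1808 mol
Ag⁺ + e⁻ → Ag, so n(e⁻) = 0.1808 mol
Q = 0.1808 × 96485 = 17440 C
I = Q / t = 17440 / 24624 s = 0.708 A

0.708 A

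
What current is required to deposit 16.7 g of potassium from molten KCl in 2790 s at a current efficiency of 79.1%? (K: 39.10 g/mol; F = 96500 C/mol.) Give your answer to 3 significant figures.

18.7 A

n(K) = 16.7 / 39.10 = 0.4271 mol
K⁺ + e⁻ → K, so n(e⁻) = 0.4271 mol
Q = 0.4271 × 96500 / 0.791 = 52110 C
I = Q / t = 52110 / 2790 s = 18.7 A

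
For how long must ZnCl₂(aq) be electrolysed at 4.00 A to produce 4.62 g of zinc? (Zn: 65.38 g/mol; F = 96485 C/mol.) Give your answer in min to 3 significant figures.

56.8 min

n(Zn) = 4.62 / 65.38 = 0.07066 mol
Zn²⁺ + 2e⁻ → Zn, so n(e⁻) = 2 × 0.07066 = 0.1413 mol
Q = 0.1413 × 96485 = 13630 C
t = Q / I = 13630 / 4.00 = 3408 s = 56.8 min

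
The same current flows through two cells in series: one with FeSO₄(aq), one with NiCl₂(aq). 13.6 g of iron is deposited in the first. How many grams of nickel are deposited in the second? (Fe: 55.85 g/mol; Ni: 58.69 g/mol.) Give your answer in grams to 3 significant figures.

14.3 g

n(Fe) = 13.6 / 55.85 = 0.2435 mol
Fe²⁺ + 2e⁻ → Fe, so n(e⁻) = 2 × 0.2435 = 0.4870 mol
Same current for the same time ⇒ same n(e⁻) = 0.4870 mol in both cells.
Ni²⁺ + 2e⁻ → Ni, so n(Ni) = 0.4870 / 2 = 0.2435 mol
m(Ni) = 0.2435 × 58.69 = 14.3 g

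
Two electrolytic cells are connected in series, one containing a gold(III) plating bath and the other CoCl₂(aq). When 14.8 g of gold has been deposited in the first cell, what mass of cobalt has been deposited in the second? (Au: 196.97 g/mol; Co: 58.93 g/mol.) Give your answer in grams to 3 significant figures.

n(Au) = 14.8 / 196.97 = 0.07514 mol
Au³⁺ + 3e⁻ → Au, so n(e⁻) = 3 × 0.07514 = 0.2254 mol
Same current for the same time ⇒ same n(e⁻) = 0.2254 mol in both cells.
Co²⁺ + 2e⁻ → Co, so n(Co) = 0.2254 / 2 = 0.1127 mol
m(Co) = 0.1127 × 58.93 = 6.64 g

6.64 g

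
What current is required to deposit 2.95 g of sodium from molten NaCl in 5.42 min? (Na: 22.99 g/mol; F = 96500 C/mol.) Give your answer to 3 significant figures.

n(Na) = 2.95 / 22.99 = 0.1283 mol
Na⁺ + e⁻ → Na, so n(e⁻) = 0.1283 mol
Q = 0.1283 × 96500 = 12380 C
I = Q / t = 12380 / 325.2 s = 38.1 A

38.1 A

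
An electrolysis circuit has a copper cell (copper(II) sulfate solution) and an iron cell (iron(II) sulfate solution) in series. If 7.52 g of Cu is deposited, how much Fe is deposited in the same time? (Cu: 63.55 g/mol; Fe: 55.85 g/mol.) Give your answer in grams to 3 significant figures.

6.61 g

n(Cu) = 7.52 / 63.55 = 0.1183 mol
Cu²⁺ + 2e⁻ → Cu, so n(e⁻) = 2 × 0.1183 = 0.2366 mol
In series, the same 0.2366 mol of electrons flows through the second cell.
Fe²⁺ + 2e⁻ → Fe, so n(Fe) = 0.2366 / 2 = 0.1183 mol
m(Fe) = 0.1183 × 55.85 = 6.61 g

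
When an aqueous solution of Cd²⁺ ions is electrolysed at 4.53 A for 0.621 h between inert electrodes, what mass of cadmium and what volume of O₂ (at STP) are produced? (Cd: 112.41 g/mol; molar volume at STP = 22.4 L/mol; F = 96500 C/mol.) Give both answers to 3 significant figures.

Q = 4.53 × 2235.6 = 10130 C; n(e⁻) = 10130 / 96500 = 0.1050 mol
Cathode: Cd²⁺ + 2e⁻ → Cd → n(Cd) = 0.1050/2 = 0.05250 mol → 5.90 g
Anode: 2H₂O → O₂ + 4H⁺ + 4e⁻ → n(O₂) = 0.1050/4 = 0.02625 mol → 0.588 L

5.90 g Cd; 0.588 L O₂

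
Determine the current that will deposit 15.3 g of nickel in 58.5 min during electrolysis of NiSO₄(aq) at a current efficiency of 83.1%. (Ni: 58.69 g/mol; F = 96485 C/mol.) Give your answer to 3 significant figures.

17.2 A

n(Ni) = 15.3 / 58.69 = 0.2607 mol
Ni²⁺ + 2e⁻ → Ni, so n(e⁻) = 2 × 0.2607 = 0.5214 mol
Q = 0.5214 × 96485 / 0.831 = 60540 C
I = Q / t = 60540 / 3510 s = 17.2 A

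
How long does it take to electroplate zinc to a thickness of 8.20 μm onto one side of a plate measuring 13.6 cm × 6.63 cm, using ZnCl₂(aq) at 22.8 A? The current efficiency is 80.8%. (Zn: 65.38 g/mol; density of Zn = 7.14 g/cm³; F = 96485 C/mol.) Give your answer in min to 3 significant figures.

1.41 min

Plated area = 13.6 × 6.63 = 90.17 cm²
Volume = 90.17 × 8.20×10⁻⁴ cm = 0.07394 cm³
m(Zn) = 0.07394 × 7.14 = 0.5279 g
n(Zn) = 0.5279 / 65.38 = 0.008074 mol; n(e⁻) = 2 × 0.008074 = 0.01615 mol
Q = 0.01615 × 96485 / 0.808 = 1929 C
t = 1929 / 22.8 = 84.61 s = 1.41 min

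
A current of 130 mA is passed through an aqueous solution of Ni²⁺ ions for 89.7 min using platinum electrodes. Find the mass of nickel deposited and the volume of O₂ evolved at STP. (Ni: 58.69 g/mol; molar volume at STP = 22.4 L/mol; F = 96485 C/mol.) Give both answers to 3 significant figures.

0.213 g Ni; 0.0406 L O₂

Q = 0.130 × 5382 = 699.7 C; n(e⁻) = 699.7 / 96485 = 0.007252 mol
Cathode: Ni²⁺ + 2e⁻ → Ni → n(Ni) = 0.007252/2 = 0.003626 mol → 0.213 g
Anode: 2H₂O → O₂ + 4H⁺ + 4e⁻ → n(O₂) = 0.007252/4 = 0.001813 mol → 0.0406 L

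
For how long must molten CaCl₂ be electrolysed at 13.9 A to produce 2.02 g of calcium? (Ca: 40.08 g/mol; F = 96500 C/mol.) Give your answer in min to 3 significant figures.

11.7 min

n(Ca) = 2.02 / 40.08 = 0.05040 mol
Ca²⁺ + 2e⁻ → Ca, so n(e⁻) = 2 × 0.05040 = 0.1008 mol
Q = 0.1008 × 96500 = 9727 C
t = Q / I = 9727 / 13.9 = 699.8 s = 11.7 min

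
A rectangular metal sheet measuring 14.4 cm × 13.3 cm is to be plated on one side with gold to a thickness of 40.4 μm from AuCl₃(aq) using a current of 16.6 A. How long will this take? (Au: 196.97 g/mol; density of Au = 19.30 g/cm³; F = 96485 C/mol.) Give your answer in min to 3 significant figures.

Plated area = 14.4 × 13.3 = 191.5 cm²
Volume = 191.5 × 40.4×10⁻⁴ cm = 0.7737 cm³
m(Au) = 0.7737 × 19.30 = 14.93 g
n(Au) = 14.93 / 196.97 = 0.07580 mol; n(e⁻) = 3 × 0.07580 = 0.2274 mol
Q = 0.2274 × 96485 = 21940 C
t = 21940 / 16.6 = 1322 s = 22.0 min

22.0 min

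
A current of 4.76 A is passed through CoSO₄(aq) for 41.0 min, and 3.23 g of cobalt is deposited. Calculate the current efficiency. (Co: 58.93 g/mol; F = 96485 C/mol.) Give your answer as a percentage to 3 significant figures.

Q = 4.76 × 2460 = 11710 C
n(e⁻) = 11710 / 96485 = 0.1214 mol
Co²⁺ + 2e⁻ → Co, so theoretical n(Co) = 0.06070 mol → 3.577 g
Efficiency = 3.23 / 3.577 = 0.9030 = 90.3%

90.3%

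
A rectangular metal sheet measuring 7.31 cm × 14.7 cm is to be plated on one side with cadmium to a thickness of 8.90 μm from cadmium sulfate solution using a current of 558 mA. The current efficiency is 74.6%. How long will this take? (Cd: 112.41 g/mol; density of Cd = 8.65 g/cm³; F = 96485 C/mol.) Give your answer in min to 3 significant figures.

56.9 min

Plated area = 7.31 × 14.7 = 107.5 cm²
Volume = 107.5 × 8.90×10⁻⁴ cm = 0.09568 cm³
m(Cd) = 0.09568 × 8.65 = 0.8276 g
n(Cd) = 0.8276 / 112.41 = 0.007362 mol; n(e⁻) = 2 × 0.007362 = 0.01472 mol
Q = 0.01472 × 96485 / 0.746 = 1904 C
t = 1904 / 0.558 = 3412 s = 56.9 min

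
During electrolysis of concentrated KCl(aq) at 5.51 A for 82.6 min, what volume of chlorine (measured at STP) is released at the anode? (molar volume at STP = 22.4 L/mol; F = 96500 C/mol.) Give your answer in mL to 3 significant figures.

Q = 5.51 A × 4956 s = 27310 C
n(e⁻) = Q/F = 27310/96500 = 0.2830 mol
2Cl⁻ → Cl₂ + 2e⁻, so n(Cl₂) = 0.2830 / 2 = 0.1415 mol
V = 0.1415 × 22.4 = 3.170 L
= 3170 mL

3170 mL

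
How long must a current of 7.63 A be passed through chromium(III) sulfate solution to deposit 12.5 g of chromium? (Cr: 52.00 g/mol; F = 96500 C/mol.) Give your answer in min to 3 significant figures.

n(Cr) = 12.5 / 52.00 = 0.2404 mol
Cr³⁺ + 3e⁻ → Cr, so n(e⁻) = 3 × 0.2404 = 0.7212 mol
Q = 0.7212 × 96500 = 69600 C
t = Q / I = 69600 / 7.63 = 9122 s = 152 min

152 min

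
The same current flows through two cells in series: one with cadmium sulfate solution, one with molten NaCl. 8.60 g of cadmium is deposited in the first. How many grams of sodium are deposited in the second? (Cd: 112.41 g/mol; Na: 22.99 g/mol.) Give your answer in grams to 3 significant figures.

n(Cd) = 8.60 / 112.41 = 0.07651 mol
Cd²⁺ + 2e⁻ → Cd, so n(e⁻) = 2 × 0.07651 = 0.1530 mol
Same current for the same time ⇒ same n(e⁻) = 0.1530 mol in both cells.
Na⁺ + e⁻ → Na, so n(Na) = 0.1530 mol
m(Na) = 0.1530 × 22.99 = 3.52 g

3.52 g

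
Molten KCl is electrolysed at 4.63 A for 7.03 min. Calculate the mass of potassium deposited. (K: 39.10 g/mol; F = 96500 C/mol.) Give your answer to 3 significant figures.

Q = 4.63 A × 421.8 s = 1953 C
Moles of electrons = 1953 / 96500 = 0.02024 mol
K⁺ + e⁻ → K, so n(K) = 0.02024 mol
m = 0.02024 × 39.10 = 0.791 g

0.791 g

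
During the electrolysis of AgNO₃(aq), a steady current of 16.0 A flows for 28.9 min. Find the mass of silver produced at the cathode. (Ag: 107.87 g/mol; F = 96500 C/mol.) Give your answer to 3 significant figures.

Charge passed = 16.0 × 1734 = 27740 C
Moles of electrons = 27740 / 96500 = 0.2875 mol
Ag⁺ + e⁻ → Ag, so n(Ag) = 0.2875 mol
m = 0.2875 × 107.87 = 31.0 g

31.0 g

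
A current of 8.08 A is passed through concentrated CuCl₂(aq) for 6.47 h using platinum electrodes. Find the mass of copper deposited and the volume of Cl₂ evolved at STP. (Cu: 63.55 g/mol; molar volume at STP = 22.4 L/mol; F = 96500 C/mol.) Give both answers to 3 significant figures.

62.0 g Cu; 21.8 L Cl₂

Q = 8.08 × 23292 = 1.882×10^5 C; n(e⁻) = 1.882×10^5 / 96500 = 1.950 mol
Cathode: Cu²⁺ + 2e⁻ → Cu → n(Cu) = 1.950/2 = 0.9750 mol → 62.0 g
Anode: 2Cl⁻ → Cl₂ + 2e⁻ → n(Cl₂) = 1.950/2 = 0.9750 mol → 21.8 L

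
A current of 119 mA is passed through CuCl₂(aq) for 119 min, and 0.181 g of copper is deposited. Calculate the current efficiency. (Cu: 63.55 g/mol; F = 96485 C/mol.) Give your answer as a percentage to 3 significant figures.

Q = 0.119 × 7140 = 849.7 C
n(e⁻) = 849.7 / 96485 = 0.008807 mol
Cu²⁺ + 2e⁻ → Cu, so theoretical n(Cu) = 0.004404 mol → 0.2799 g
Efficiency = 0.181 / 0.2799 = 0.6467 = 64.7%

64.7%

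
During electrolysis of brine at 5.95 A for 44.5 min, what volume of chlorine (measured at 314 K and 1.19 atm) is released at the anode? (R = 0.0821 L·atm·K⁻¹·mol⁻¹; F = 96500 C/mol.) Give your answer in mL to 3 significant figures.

1780 mL

Charge passed = 5.95 × 2670 = 15890 C
n(e⁻) = Q/F = 15890/96500 = 0.1647 mol
2Cl⁻ → Cl₂ + 2e⁻, so n(Cl₂) = 0.1647 / 2 = 0.08235 mol
V = nRT/P = 0.08235 × 0.0821 × 314 / 1.19 = 1.784 L
= 1780 mL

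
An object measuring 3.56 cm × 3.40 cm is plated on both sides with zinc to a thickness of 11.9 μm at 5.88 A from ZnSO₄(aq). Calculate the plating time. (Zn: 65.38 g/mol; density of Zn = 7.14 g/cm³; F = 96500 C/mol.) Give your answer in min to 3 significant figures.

1.72 min

Plated area = 2 × 3.56 × 3.40 = 24.21 cm²
Volume = 24.21 × 11.9×10⁻⁴ cm = 0.02881 cm³
m(Zn) = 0.02881 × 7.14 = 0.2057 g
n(Zn) = 0.2057 / 65.38 = 0.003146 mol; n(e⁻) = 2 × 0.003146 = 0.006292 mol
Q = 0.006292 × 96500 = 607.2 C
t = 607.2 / 5.88 = 103.3 s = 1.72 min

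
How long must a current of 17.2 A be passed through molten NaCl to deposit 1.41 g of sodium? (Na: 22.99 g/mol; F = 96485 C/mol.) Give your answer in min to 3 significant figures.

5.73 min

n(Na) = 1.41 / 22.99 = 0.06133 mol
Na⁺ + e⁻ → Na, so n(e⁻) = 0.06133 mol
Q = 0.06133 × 96485 = 5917 C
t = Q / I = 5917 / 17.2 = 344.0 s = 5.73 min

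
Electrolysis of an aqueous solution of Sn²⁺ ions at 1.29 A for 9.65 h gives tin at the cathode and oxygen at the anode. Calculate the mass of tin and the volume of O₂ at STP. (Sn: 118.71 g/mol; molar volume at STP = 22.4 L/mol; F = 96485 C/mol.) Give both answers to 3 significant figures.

Q = 1.29 × 34740 = 44810 C; n(e⁻) = 44810 / 96485 = 0.4644 mol
Cathode: Sn²⁺ + 2e⁻ → Sn → n(Sn) = 0.4644/2 = 0.2322 mol → 27.6 g
Anode: 2H₂O → O₂ + 4H⁺ + 4e⁻ → n(O₂) = 0.4644/4 = 0.1161 mol → 2.60 L

27.6 g Sn; 2.60 L O₂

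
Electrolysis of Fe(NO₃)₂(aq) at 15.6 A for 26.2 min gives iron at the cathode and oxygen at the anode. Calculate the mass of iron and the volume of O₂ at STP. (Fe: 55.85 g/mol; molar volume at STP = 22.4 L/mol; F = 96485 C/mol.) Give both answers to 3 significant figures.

7.10 g Fe; 1.42 L O₂

Q = 15.6 × 1572 = 24520 C; n(e⁻) = 24520 / 96485 = 0.2541 mol
Cathode: Fe²⁺ + 2e⁻ → Fe → n(Fe) = 0.2541/2 = 0.1271 mol → 7.10 g
Anode: 2H₂O → O₂ + 4H⁺ + 4e⁻ → n(O₂) = 0.2541/4 = 0.06353 mol → 1.42 L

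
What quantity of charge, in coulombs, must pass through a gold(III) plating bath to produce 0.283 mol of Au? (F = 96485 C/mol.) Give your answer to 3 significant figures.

Au³⁺ + 3e⁻ → Au, so n(e⁻) = 3 × 0.283 = 0.8490 mol
Q = 0.8490 × 96485 = 81920 C

81900 C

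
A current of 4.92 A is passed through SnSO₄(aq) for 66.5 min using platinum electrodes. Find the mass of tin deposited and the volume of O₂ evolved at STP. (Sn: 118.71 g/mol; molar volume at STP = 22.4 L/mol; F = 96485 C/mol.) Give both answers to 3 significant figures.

12.1 g Sn; 1.14 L O₂

Q = 4.92 × 3990 = 19630 C; n(e⁻) = 19630 / 96485 = 0.2035 mol
Cathode: Sn²⁺ + 2e⁻ → Sn → n(Sn) = 0.2035/2 = 0.1018 mol → 12.1 g
Anode: 2H₂O → O₂ + 4H⁺ + 4e⁻ → n(O₂) = 0.2035/4 = 0.05088 mol → 1.14 L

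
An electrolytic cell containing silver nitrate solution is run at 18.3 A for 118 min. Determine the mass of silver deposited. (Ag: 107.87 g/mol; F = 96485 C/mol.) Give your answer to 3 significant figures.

Q = 18.3 A × 7080 s = 1.296×10^5 C
n(e⁻) = Q/F = 1.296×10^5/96485 = 1.343 mol
Ag⁺ + e⁻ → Ag, so n(Ag) = 1.343 mol
m = 1.343 × 107.87 = 145 g

145 g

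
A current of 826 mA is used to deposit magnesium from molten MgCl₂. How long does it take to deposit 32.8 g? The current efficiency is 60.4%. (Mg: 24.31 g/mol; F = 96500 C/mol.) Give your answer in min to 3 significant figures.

8700 min

n(Mg) = 32.8 / 24.31 = 1.349 mol
Mg²⁺ + 2e⁻ → Mg, so n(e⁻) = 2 × 1.349 = 2.698 mol
Q = 2.698 × 96500 / 0.604 = 4.311×10^5 C
t = Q / I = 4.311×10^5 / 0.826 = 5.219×10^5 s = 8700 min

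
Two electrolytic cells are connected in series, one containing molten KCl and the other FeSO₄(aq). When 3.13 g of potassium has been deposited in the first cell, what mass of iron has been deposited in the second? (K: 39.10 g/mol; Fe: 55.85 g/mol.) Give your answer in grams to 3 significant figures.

n(K) = 3.13 / 39.10 = 0.08005 mol
K⁺ + e⁻ → K, so n(e⁻) = 0.08005 mol
The cells are in series, so the same charge (and hence the same n(e⁻) = 0.08005 mol) passes through both.
Fe²⁺ + 2e⁻ → Fe, so n(Fe) = 0.08005 / 2 = 0.04003 mol
m(Fe) = 0.04003 × 55.85 = 2.24 g

2.24 g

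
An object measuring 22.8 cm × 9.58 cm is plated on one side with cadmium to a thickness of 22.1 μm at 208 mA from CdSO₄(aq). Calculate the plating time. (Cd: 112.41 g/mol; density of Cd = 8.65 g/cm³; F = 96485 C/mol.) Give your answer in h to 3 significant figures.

9.57 h

Plated area = 22.8 × 9.58 = 218.4 cm²
Volume = 218.4 × 22.1×10⁻⁴ cm = 0.4827 cm³
m(Cd) = 0.4827 × 8.65 = 4.175 g
n(Cd) = 4.175 / 112.41 = 0.03714 mol; n(e⁻) = 2 × 0.03714 = 0.07428 mol
Q = 0.07428 × 96485 = 7167 C
t = 7167 / 0.208 = 34460 s = 9.57 h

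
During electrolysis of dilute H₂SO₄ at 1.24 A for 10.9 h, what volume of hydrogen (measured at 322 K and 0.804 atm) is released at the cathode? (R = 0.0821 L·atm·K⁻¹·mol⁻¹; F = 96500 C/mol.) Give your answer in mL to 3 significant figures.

8290 mL

Q = 1.24 A × 39240 s = 48660 C
Moles of electrons = 48660 / 96500 = 0.5042 mol
2H⁺ + 2e⁻ → H₂, so n(H₂) = 0.5042 / 2 = 0.2521 mol
V = nRT/P = 0.2521 × 0.0821 × 322 / 0.804 = 8.289 L
= 8290 mL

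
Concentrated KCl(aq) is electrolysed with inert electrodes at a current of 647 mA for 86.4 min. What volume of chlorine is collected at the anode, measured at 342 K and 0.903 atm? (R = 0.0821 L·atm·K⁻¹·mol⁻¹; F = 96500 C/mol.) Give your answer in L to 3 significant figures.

0.540 L

Q = It = 0.647 × 5184 = 3354 C
Moles of electrons = 3354 / 96500 = 0.03476 mol
2Cl⁻ → Cl₂ + 2e⁻, so n(Cl₂) = 0.03476 / 2 = 0.01738 mol
V = nRT/P = 0.01738 × 0.0821 × 342 / 0.903 = 0.5404 L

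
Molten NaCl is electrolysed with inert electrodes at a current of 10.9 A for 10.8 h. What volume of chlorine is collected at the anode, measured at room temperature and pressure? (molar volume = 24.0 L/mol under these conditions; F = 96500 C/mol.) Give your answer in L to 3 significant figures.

Q = 10.9 A × 38880 s = 4.238×10^5 C
Moles of electrons = 4.238×10^5 / 96500 = 4.392 mol
2Cl⁻ → Cl₂ + 2e⁻, so n(Cl₂) = 4.392 / 2 = 2.196 mol
V = 2.196 × 24.0 = 52.70 L

52.7 L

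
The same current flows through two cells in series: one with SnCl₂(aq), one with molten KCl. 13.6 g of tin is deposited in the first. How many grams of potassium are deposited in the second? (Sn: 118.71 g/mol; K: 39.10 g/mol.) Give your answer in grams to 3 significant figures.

n(Sn) = 13.6 / 118.71 = 0.1146 mol
Sn²⁺ + 2e⁻ → Sn, so n(e⁻) = 2 × 0.1146 = 0.2292 mol
In series, the same 0.2292 mol of electrons flows through the second cell.
K⁺ + e⁻ → K, so n(K) = 0.2292 mol
m(K) = 0.2292 × 39.10 = 8.96 g

8.96 g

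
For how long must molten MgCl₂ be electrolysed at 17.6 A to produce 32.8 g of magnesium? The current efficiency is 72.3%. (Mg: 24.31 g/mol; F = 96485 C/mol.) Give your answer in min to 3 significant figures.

n(Mg) = 32.8 / 24.31 = 1.349 mol
Mg²⁺ + 2e⁻ → Mg, so n(e⁻) = 2 × 1.349 = 2.698 mol
Q = 2.698 × 96485 / 0.723 = 3.601×10^5 C
t = Q / I = 3.601×10^5 / 17.6 = 20460 s = 341 min

341 min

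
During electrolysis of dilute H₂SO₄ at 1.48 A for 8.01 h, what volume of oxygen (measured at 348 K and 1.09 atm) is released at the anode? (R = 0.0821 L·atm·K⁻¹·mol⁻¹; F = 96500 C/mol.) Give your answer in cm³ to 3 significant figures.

2900 cm³

Charge passed = 1.48 × 28836 = 42680 C
n(e⁻) = 42680 / 96500 = 0.4423 mol
2H₂O → O₂ + 4H⁺ + 4e⁻, so n(O₂) = 0.4423 / 4 = 0.1106 mol
V = nRT/P = 0.1106 × 0.0821 × 348 / 1.09 = 2.899 L
= 2900 cm³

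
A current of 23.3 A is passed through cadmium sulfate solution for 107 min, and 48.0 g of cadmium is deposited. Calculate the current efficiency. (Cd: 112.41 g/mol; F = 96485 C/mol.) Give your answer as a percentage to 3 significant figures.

Q = 23.3 × 6420 = 1.496×10^5 C
n(e⁻) = 1.496×10^5 / 96485 = 1.551 mol
Cd²⁺ + 2e⁻ → Cd, so theoretical n(Cd) = 0.7755 mol → 87.17 g
Efficiency = 48.0 / 87.17 = 0.5506 = 55.1%

55.1%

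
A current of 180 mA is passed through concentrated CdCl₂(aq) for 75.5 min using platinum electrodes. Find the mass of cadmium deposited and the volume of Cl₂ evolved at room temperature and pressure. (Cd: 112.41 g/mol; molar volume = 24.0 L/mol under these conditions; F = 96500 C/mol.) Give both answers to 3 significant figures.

Q = 0.180 × 4530 = 815.4 C; n(e⁻) = 815.4 / 96500 = 0.008450 mol
Cathode: Cd²⁺ + 2e⁻ → Cd → n(Cd) = 0.008450/2 = 0.004225 mol → 0.475 g
Anode: 2Cl⁻ → Cl₂ + 2e⁻ → n(Cl₂) = 0.008450/2 = 0.004225 mol → 0.101 L

0.475 g Cd; 0.101 L Cl₂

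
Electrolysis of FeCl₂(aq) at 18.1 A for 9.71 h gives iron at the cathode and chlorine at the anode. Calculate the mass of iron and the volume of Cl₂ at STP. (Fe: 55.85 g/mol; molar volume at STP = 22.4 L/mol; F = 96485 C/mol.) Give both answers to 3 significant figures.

Q = 18.1 × 34956 = 6.327×10^5 C; n(e⁻) = 6.327×10^5 / 96485 = 6.557 mol
Cathode: Fe²⁺ + 2e⁻ → Fe → n(Fe) = 6.557/2 = 3.279 mol → 183 g
Anode: 2Cl⁻ → Cl₂ + 2e⁻ → n(Cl₂) = 6.557/2 = 3.279 mol → 73.4 L

183 g Fe; 73.4 L Cl₂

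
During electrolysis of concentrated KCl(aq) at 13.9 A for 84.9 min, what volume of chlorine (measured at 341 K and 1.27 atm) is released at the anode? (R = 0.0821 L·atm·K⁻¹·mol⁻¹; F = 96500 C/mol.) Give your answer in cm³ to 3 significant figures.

Q = It = 13.9 × 5094 = 70810 C
n(e⁻) = Q/F = 70810/96500 = 0.7338 mol
2Cl⁻ → Cl₂ + 2e⁻, so n(Cl₂) = 0.7338 / 2 = 0.3669 mol
V = nRT/P = 0.3669 × 0.0821 × 341 / 1.27 = 8.088 L
= 8090 cm³

8090 cm³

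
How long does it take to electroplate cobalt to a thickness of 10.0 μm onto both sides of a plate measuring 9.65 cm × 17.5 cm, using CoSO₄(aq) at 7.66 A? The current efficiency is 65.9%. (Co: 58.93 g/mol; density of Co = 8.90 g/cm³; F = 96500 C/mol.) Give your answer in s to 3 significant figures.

1950 s

Plated area = 2 × 9.65 × 17.5 = 337.8 cm²
Volume = 337.8 × 10.0×10⁻⁴ cm = 0.3378 cm³
m(Co) = 0.3378 × 8.90 = 3.006 g
n(Co) = 3.006 / 58.93 = 0.05101 mol; n(e⁻) = 2 × 0.05101 = 0.1020 mol
Q = 0.1020 × 96500 / 0.659 = 14940 C
t = 14940 / 7.66 = 1950 s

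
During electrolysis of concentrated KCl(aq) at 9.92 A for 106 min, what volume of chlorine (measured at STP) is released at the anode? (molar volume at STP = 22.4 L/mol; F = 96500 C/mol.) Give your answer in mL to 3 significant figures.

7320 mL

Q = It = 9.92 × 6360 = 63090 C
n(e⁻) = Q/F = 63090/96500 = 0.6538 mol
2Cl⁻ → Cl₂ + 2e⁻, so n(Cl₂) = 0.6538 / 2 = 0.3269 mol
V = 0.3269 × 22.4 = 7.323 L
= 7320 mL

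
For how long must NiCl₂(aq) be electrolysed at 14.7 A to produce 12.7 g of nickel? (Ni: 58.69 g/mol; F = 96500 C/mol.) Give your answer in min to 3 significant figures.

47.4 min

n(Ni) = 12.7 / 58.69 = 0.2164 mol
Ni²⁺ + 2e⁻ → Ni, so n(e⁻) = 2 × 0.2164 = 0.4328 mol
Q = 0.4328 × 96500 = 41770 C
t = Q / I = 41770 / 14.7 = 2841 s = 47.4 min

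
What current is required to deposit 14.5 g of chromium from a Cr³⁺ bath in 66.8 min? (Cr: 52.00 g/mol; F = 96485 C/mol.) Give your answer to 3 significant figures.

20.1 A

n(Cr) = 14.5 / 52.00 = 0.2788 mol
Cr³⁺ + 3e⁻ → Cr, so n(e⁻) = 3 × 0.2788 = 0.8364 mol
Q = 0.8364 × 96485 = 80700 C
I = Q / t = 80700 / 4008 s = 20.1 A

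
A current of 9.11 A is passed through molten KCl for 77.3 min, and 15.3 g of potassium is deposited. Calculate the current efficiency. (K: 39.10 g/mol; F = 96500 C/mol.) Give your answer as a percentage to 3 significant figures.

Q = 9.11 × 4638 = 42250 C
n(e⁻) = 42250 / 96500 = 0.4378 mol
K⁺ + e⁻ → K, so theoretical n(K) = 0.4378 mol → 17.12 g
Efficiency = 15.3 / 17.12 = 0.8937 = 89.4%

89.4%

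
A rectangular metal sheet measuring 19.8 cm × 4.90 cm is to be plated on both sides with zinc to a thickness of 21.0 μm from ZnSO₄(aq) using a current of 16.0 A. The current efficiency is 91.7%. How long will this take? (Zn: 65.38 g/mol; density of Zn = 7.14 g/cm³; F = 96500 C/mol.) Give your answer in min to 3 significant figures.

Plated area = 2 × 19.8 × 4.90 = 194.0 cm²
Volume = 194.0 × 21.0×10⁻⁴ cm = 0.4074 cm³
m(Zn) = 0.4074 × 7.14 = 2.909 g
n(Zn) = 2.909 / 65.38 = 0.04449 mol; n(e⁻) = 2 × 0.04449 = 0.08898 mol
Q = 0.08898 × 96500 / 0.917 = 9364 C
t = 9364 / 16.0 = 585.3 s = 9.76 min

9.76 min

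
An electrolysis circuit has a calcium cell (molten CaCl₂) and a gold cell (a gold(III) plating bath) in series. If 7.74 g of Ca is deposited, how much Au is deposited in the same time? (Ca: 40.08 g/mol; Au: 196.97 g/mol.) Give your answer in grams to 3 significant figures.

n(Ca) = 7.74 / 40.08 = 0.1931 mol
Ca²⁺ + 2e⁻ → Ca, so n(e⁻) = 2 × 0.1931 = 0.3862 mol
Since the cells are in series, n(e⁻) in the Au cell is also 0.3862 mol.
Au³⁺ + 3e⁻ → Au, so n(Au) = 0.3862 / 3 = 0.1287 mol
m(Au) = 0.1287 × 196.97 = 25.4 g

25.4 g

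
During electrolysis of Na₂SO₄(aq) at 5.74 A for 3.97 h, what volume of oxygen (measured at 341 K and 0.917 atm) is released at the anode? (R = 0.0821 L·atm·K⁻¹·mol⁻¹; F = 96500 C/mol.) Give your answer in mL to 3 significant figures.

6490 mL

Charge passed = 5.74 × 14292 = 82040 C
n(e⁻) = 82040 / 96500 = 0.8502 mol
2H₂O → O₂ + 4H⁺ + 4e⁻, so n(O₂) = 0.8502 / 4 = 0.2126 mol
V = nRT/P = 0.2126 × 0.0821 × 341 / 0.917 = 6.491 L
= 6490 mL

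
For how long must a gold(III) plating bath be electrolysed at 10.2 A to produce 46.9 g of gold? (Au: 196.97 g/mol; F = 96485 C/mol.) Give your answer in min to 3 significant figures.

n(Au) = 46.9 / 196.97 = 0.2381 mol
Au³⁺ + 3e⁻ → Au, so n(e⁻) = 3 × 0.2381 = 0.7143 mol
Q = 0.7143 × 96485 = 68920 C
t = Q / I = 68920 / 10.2 = 6757 s = 113 min

113 min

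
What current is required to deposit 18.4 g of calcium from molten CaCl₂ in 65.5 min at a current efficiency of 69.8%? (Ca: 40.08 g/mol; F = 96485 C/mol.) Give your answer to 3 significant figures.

32.3 A

n(Ca) = 18.4 / 40.08 = 0.4591 mol
Ca²⁺ + 2e⁻ → Ca, so n(e⁻) = 2 × 0.4591 = 0.9182 mol
Q = 0.9182 × 96485 / 0.698 = 1.269×10^5 C
I = Q / t = 1.269×10^5 / 3930 s = 32.3 A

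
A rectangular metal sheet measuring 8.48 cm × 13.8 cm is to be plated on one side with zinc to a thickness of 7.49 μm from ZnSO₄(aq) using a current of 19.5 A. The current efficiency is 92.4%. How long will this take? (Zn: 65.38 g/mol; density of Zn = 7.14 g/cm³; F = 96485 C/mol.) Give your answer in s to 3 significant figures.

103 s

Plated area = 8.48 × 13.8 = 117.0 cm²
Volume = 117.0 × 7.49×10⁻⁴ cm = 0.08763 cm³
m(Zn) = 0.08763 × 7.14 = 0.6257 g
n(Zn) = 0.6257 / 65.38 = 0.009570 mol; n(e⁻) = 2 × 0.009570 = 0.01914 mol
Q = 0.01914 × 96485 / 0.924 = 1999 C
t = 1999 / 19.5 = 102.5 s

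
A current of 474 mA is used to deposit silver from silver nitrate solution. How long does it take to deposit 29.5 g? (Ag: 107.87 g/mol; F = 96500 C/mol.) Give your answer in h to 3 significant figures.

15.5 h

n(Ag) = 29.5 / 107.87 = 0.2735 mol
Ag⁺ + e⁻ → Ag, so n(e⁻) = 0.2735 mol
Q = 0.2735 × 96500 = 26390 C
t = Q / I = 26390 / 0.474 = 55680 s = 15.5 h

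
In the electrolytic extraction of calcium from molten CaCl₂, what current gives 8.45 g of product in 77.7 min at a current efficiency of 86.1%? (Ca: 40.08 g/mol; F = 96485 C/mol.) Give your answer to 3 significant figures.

n(Ca) = 8.45 / 40.08 = 0.2108 mol
Ca²⁺ + 2e⁻ → Ca, so n(e⁻) = 2 × 0.2108 = 0.4216 mol
Q = 0.4216 × 96485 / 0.861 = 47250 C
I = Q / t = 47250 / 4662 s = 10.1 A

10.1 A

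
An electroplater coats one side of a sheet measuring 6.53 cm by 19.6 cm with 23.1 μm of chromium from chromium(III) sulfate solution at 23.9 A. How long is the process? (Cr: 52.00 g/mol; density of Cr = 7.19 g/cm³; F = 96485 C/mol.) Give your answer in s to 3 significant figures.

Plated area = 6.53 × 19.6 = 128.0 cm²
Volume = 128.0 × 23.1×10⁻⁴ cm = 0.2957 cm³
m(Cr) = 0.2957 × 7.19 = 2.126 g
n(Cr) = 2.126 / 52.00 = 0.04088 mol; n(e⁻) = 3 × 0.04088 = 0.1226 mol
Q = 0.1226 × 96485 = 11830 C
t = 11830 / 23.9 = 495.0 s

495 s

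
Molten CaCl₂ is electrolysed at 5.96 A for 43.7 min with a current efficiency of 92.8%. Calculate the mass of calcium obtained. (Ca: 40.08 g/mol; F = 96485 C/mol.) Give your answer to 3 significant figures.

3.01 g

Q = 5.96 × 2622 = 15630 C
n(e⁻) = 15630 / 96485 = 0.1620 mol
Ca²⁺ + 2e⁻ → Ca, so theoretical m(Ca) = 0.08100 × 40.08 = 3.246 g
Actual mass = 92.8% × 3.246 = 3.01 g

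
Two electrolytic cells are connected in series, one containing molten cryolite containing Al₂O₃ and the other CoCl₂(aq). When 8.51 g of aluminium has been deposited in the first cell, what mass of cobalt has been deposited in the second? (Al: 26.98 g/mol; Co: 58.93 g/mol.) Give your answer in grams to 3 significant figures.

27.9 g

n(Al) = 8.51 / 26.98 = 0.3154 mol
Al³⁺ + 3e⁻ → Al, so n(e⁻) = 3 × 0.3154 = 0.9462 mol
In series, the same 0.9462 mol of electrons flows through the second cell.
Co²⁺ + 2e⁻ → Co, so n(Co) = 0.9462 / 2 = 0.4731 mol
m(Co) = 0.4731 × 58.93 = 27.9 g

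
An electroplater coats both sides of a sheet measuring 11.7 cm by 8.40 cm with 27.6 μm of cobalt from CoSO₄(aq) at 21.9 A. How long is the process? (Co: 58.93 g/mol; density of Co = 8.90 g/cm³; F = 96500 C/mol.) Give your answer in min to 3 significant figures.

12.0 min

Plated area = 2 × 11.7 × 8.40 = 196.6 cm²
Volume = 196.6 × 27.6×10⁻⁴ cm = 0.5426 cm³
m(Co) = 0.5426 × 8.90 = 4.829 g
n(Co) = 4.829 / 58.93 = 0.08194 mol; n(e⁻) = 2 × 0.08194 = 0.1639 mol
Q = 0.1639 × 96500 = 15820 C
t = 15820 / 21.9 = 722.4 s = 12.0 min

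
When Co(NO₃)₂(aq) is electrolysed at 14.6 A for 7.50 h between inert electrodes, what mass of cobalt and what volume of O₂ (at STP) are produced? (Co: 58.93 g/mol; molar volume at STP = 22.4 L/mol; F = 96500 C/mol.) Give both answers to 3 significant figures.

120 g Co; 22.9 L O₂

Q = 14.6 × 27000 = 3.942×10^5 C; n(e⁻) = 3.942×10^5 / 96500 = 4.085 mol
Cathode: Co²⁺ + 2e⁻ → Co → n(Co) = 4.085/2 = 2.043 mol → 120 g
Anode: 2H₂O → O₂ + 4H⁺ + 4e⁻ → n(O₂) = 4.085/4 = 1.021 mol → 22.9 L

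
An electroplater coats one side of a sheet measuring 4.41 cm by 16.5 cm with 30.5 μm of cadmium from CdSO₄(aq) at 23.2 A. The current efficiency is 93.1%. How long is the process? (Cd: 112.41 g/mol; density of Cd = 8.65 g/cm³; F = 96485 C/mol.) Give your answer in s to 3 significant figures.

Plated area = 4.41 × 16.5 = 72.77 cm²
Volume = 72.77 × 30.5×10⁻⁴ cm = 0.2219 cm³
m(Cd) = 0.2219 × 8.65 = 1.919 g
n(Cd) = 1.919 / 112.41 = 0.01707 mol; n(e⁻) = 2 × 0.01707 = 0.03414 mol
Q = 0.03414 × 96485 / 0.931 = 3538 C
t = 3538 / 23.2 = 152.5 s

153 s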